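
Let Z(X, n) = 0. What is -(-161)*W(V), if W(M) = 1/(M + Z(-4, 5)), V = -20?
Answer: -161/20 ≈ -8.0500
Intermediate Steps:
W(M) = 1/M (W(M) = 1/(M + 0) = 1/M)
-(-161)*W(V) = -(-161)/(-20) = -(-161)*(-1)/20 = -161*1/20 = -161/20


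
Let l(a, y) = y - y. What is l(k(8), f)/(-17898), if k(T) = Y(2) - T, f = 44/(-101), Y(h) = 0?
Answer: 0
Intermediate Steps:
f = -44/101 (f = 44*(-1/101) = -44/101 ≈ -0.43564)
k(T) = -T (k(T) = 0 - T = -T)
l(a, y) = 0
l(k(8), f)/(-17898) = 0/(-17898) = 0*(-1/17898) = 0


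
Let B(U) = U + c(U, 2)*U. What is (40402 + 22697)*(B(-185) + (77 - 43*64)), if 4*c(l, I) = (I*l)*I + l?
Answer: 10075963815/4 ≈ 2.5190e+9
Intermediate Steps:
c(l, I) = l/4 + l*I²/4 (c(l, I) = ((I*l)*I + l)/4 = (l*I² + l)/4 = (l + l*I²)/4 = l/4 + l*I²/4)
B(U) = U + 5*U²/4 (B(U) = U + (U*(1 + 2²)/4)*U = U + (U*(1 + 4)/4)*U = U + ((¼)*U*5)*U = U + (5*U/4)*U = U + 5*U²/4)
(40402 + 22697)*(B(-185) + (77 - 43*64)) = (40402 + 22697)*((¼)*(-185)*(4 + 5*(-185)) + (77 - 43*64)) = 63099*((¼)*(-185)*(4 - 925) + (77 - 2752)) = 63099*((¼)*(-185)*(-921) - 2675) = 63099*(170385/4 - 2675) = 63099*(159685/4) = 10075963815/4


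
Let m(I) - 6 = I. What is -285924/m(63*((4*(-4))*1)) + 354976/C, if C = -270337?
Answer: 12823358406/45146279 ≈ 284.04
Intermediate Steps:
m(I) = 6 + I
-285924/m(63*((4*(-4))*1)) + 354976/C = -285924/(6 + 63*((4*(-4))*1)) + 354976/(-270337) = -285924/(6 + 63*(-16*1)) + 354976*(-1/270337) = -285924/(6 + 63*(-16)) - 354976/270337 = -285924/(6 - 1008) - 354976/270337 = -285924/(-1002) - 354976/270337 = -285924*(-1/1002) - 354976/270337 = 47654/167 - 354976/270337 = 12823358406/45146279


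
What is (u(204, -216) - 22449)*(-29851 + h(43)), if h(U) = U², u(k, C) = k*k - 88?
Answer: -534250158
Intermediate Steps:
u(k, C) = -88 + k² (u(k, C) = k² - 88 = -88 + k²)
(u(204, -216) - 22449)*(-29851 + h(43)) = ((-88 + 204²) - 22449)*(-29851 + 43²) = ((-88 + 41616) - 22449)*(-29851 + 1849) = (41528 - 22449)*(-28002) = 19079*(-28002) = -534250158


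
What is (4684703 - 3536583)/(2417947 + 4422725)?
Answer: 143515/855084 ≈ 0.16784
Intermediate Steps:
(4684703 - 3536583)/(2417947 + 4422725) = 1148120/6840672 = 1148120*(1/6840672) = 143515/855084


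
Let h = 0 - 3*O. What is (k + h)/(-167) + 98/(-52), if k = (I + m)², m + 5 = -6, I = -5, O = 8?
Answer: -14215/4342 ≈ -3.2738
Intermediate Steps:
m = -11 (m = -5 - 6 = -11)
k = 256 (k = (-5 - 11)² = (-16)² = 256)
h = -24 (h = 0 - 3*8 = 0 - 24 = -24)
(k + h)/(-167) + 98/(-52) = (256 - 24)/(-167) + 98/(-52) = 232*(-1/167) + 98*(-1/52) = -232/167 - 49/26 = -14215/4342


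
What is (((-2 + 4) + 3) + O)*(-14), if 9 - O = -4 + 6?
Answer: -168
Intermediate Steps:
O = 7 (O = 9 - (-4 + 6) = 9 - 1*2 = 9 - 2 = 7)
(((-2 + 4) + 3) + O)*(-14) = (((-2 + 4) + 3) + 7)*(-14) = ((2 + 3) + 7)*(-14) = (5 + 7)*(-14) = 12*(-14) = -168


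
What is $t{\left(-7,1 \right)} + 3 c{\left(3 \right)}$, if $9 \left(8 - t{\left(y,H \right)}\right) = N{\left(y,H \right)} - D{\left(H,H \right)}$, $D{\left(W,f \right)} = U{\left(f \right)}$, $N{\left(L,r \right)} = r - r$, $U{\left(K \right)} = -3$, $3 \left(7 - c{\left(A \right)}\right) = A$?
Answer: $\frac{77}{3} \approx 25.667$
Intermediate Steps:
$c{\left(A \right)} = 7 - \frac{A}{3}$
$N{\left(L,r \right)} = 0$
$D{\left(W,f \right)} = -3$
$t{\left(y,H \right)} = \frac{23}{3}$ ($t{\left(y,H \right)} = 8 - \frac{0 - -3}{9} = 8 - \frac{0 + 3}{9} = 8 - \frac{1}{3} = \frac{23}{3}$)
$t{\left(-7,1 \right)} + 3 c{\left(3 \right)} = \frac{23}{3} + 3 \left(7 - 1\right) = \frac{23}{3} + 3 \cdot 6 = \frac{23}{3} + 18 = \frac{77}{3}$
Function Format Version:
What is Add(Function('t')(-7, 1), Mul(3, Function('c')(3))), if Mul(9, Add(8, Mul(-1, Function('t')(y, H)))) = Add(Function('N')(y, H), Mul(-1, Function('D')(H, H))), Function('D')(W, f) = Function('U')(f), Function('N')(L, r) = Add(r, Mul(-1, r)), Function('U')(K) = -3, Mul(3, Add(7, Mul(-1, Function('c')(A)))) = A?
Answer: Rational(77, 3) ≈ 25.667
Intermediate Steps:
Function('c')(A) = Add(7, Mul(Rational(-1, 3), A))
Function('N')(L, r) = 0
Function('D')(W, f) = -3
Function('t')(y, H) = Rational(23, 3) (Function('t')(y, H) = Add(8, Mul(Rational(-1, 9), Add(0, Mul(-1, -3)))) = Add(8, Mul(Rational(-1, 9), Add(0, 3))) = Add(8, Mul(Rational(-1, 9), 3)) = Add(8, Rational(-1, 3)) = Rational(23, 3))
Add(Function('t')(-7, 1), Mul(3, Function('c')(3))) = Add(Rational(23, 3), Mul(3, Add(7, Mul(Rational(-1, 3), 3)))) = Add(Rational(23, 3), Mul(3, Add(7, -1))) = Add(Rational(23, 3), Mul(3, 6)) = Add(Rational(23, 3), 18) = Rational(77, 3)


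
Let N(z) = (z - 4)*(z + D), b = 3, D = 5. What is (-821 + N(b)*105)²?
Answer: 2758921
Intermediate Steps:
N(z) = (-4 + z)*(5 + z) (N(z) = (z - 4)*(z + 5) = (-4 + z)*(5 + z))
(-821 + N(b)*105)² = (-821 + (-20 + 3 + 3²)*105)² = (-821 + (-20 + 3 + 9)*105)² = (-821 - 8*105)² = (-821 - 840)² = (-1661)² = 2758921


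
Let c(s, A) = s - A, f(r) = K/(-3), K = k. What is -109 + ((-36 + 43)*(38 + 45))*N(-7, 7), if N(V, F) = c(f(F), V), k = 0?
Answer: 3958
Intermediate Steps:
K = 0
f(r) = 0 (f(r) = 0/(-3) = 0*(-⅓) = 0)
N(V, F) = -V (N(V, F) = 0 - V = -V)
-109 + ((-36 + 43)*(38 + 45))*N(-7, 7) = -109 + ((-36 + 43)*(38 + 45))*(-1*(-7)) = -109 + (7*83)*7 = -109 + 581*7 = -109 + 4067 = 3958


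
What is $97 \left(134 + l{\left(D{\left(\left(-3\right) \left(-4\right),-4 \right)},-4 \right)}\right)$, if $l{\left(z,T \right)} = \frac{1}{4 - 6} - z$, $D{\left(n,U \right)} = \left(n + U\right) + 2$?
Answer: $\frac{23959}{2} \approx 11980.0$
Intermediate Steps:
$D{\left(n,U \right)} = 2 + U + n$ ($D{\left(n,U \right)} = \left(U + n\right) + 2 = 2 + U + n$)
$l{\left(z,T \right)} = - \frac{1}{2} - z$ ($l{\left(z,T \right)} = \frac{1}{-2} - z = - \frac{1}{2} - z$)
$97 \left(134 + l{\left(D{\left(\left(-3\right) \left(-4\right),-4 \right)},-4 \right)}\right) = 97 \left(134 - \left(- \frac{3}{2} + 12\right)\right) = 97 \left(134 - \frac{21}{2}\right) = 97 \cdot \frac{247}{2} = \frac{23959}{2}$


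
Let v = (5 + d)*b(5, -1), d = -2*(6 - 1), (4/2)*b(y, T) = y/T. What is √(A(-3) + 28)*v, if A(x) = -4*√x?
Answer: 25*√(7 - I*√3) ≈ 66.641 - 8.1222*I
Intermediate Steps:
b(y, T) = y/(2*T) (b(y, T) = (y/T)/2 = y/(2*T))
d = -10 (d = -2*5 = -10)
v = 25/2 (v = (5 - 10)*((½)*5/(-1)) = -5*5*(-1)/2 = -5*(-5/2) = 25/2 ≈ 12.500)
√(A(-3) + 28)*v = √(-4*I*√3 + 28)*(25/2) = √(28 - 4*I*√3)*(25/2) = 25*√(28 - 4*I*√3)/2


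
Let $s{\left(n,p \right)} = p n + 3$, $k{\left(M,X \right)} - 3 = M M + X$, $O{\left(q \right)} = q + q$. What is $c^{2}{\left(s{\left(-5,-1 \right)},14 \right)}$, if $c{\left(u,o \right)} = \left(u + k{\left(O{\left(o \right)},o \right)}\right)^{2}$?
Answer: $428345379361$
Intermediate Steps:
$O{\left(q \right)} = 2 q$
$k{\left(M,X \right)} = 3 + X + M^{2}$ ($k{\left(M,X \right)} = 3 + \left(M M + X\right) = 3 + \left(M^{2} + X\right) = 3 + \left(X + M^{2}\right) = 3 + X + M^{2}$)
$s{\left(n,p \right)} = 3 + n p$ ($s{\left(n,p \right)} = n p + 3 = 3 + n p$)
$c{\left(u,o \right)} = \left(3 + o + u + 4 o^{2}\right)^{2}$ ($c{\left(u,o \right)} = \left(u + \left(3 + o + \left(2 o\right)^{2}\right)\right)^{2} = \left(u + \left(3 + o + 4 o^{2}\right)\right)^{2} = \left(3 + o + u + 4 o^{2}\right)^{2}$)
$c^{2}{\left(s{\left(-5,-1 \right)},14 \right)} = \left(\left(3 + 14 + \left(3 - -5\right) + 4 \cdot 14^{2}\right)^{2}\right)^{2} = \left(\left(3 + 14 + \left(3 + 5\right) + 4 \cdot 196\right)^{2}\right)^{2} = \left(\left(3 + 14 + 8 + 784\right)^{2}\right)^{2} = \left(809^{2}\right)^{2} = 654481^{2} = 428345379361$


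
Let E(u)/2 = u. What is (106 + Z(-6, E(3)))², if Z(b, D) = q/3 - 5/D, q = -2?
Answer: 43681/4 ≈ 10920.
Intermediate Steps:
E(u) = 2*u
Z(b, D) = -⅔ - 5/D (Z(b, D) = -2/3 - 5/D = -2*⅓ - 5/D = -⅔ - 5/D)
(106 + Z(-6, E(3)))² = (106 + (-⅔ - 5/(2*3)))² = (106 + (-⅔ - 5/6))² = (106 + (-⅔ - 5*⅙))² = (106 + (-⅔ - ⅚))² = (106 - 3/2)² = (209/2)² = 43681/4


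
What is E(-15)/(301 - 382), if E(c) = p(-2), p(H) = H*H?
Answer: -4/81 ≈ -0.049383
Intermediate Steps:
p(H) = H²
E(c) = 4 (E(c) = (-2)² = 4)
E(-15)/(301 - 382) = 4/(301 - 382) = 4/(-81) = 4*(-1/81) = -4/81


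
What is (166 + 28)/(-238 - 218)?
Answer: -97/228 ≈ -0.42544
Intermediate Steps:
(166 + 28)/(-238 - 218) = 194/(-456) = 194*(-1/456) = -97/228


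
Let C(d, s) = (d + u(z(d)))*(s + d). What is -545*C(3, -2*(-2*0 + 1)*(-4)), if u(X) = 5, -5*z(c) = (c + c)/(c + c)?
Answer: -47960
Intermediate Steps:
z(c) = -⅕ (z(c) = -(c + c)/(5*(c + c)) = -2*c/(5*(2*c)) = -2*c*1/(2*c)/5 = -⅕*1 = -⅕)
C(d, s) = (5 + d)*(d + s) (C(d, s) = (d + 5)*(s + d) = (5 + d)*(d + s))
-545*C(3, -2*(-2*0 + 1)*(-4)) = -545*(3² + 5*3 + 5*(-2*(-2*0 + 1)*(-4)) + 3*(-2*(-2*0 + 1)*(-4))) = -545*(9 + 15 + 5*(-2*(0 + 1)*(-4)) + 3*(-2*(0 + 1)*(-4))) = -545*(9 + 15 + 5*(-2*1*(-4)) + 3*(-2*1*(-4))) = -545*(9 + 15 + 5*(-2*(-4)) + 3*(-2*(-4))) = -545*(9 + 15 + 5*8 + 3*8) = -545*(9 + 15 + 40 + 24) = -545*88 = -47960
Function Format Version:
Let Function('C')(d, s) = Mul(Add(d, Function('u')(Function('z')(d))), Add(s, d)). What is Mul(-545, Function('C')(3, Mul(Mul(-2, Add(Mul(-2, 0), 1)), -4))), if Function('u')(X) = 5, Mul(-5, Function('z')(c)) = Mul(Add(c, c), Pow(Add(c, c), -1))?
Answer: -47960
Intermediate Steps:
Function('z')(c) = Rational(-1, 5) (Function('z')(c) = Mul(Rational(-1, 5), Mul(Add(c, c), Pow(Add(c, c), -1))) = Mul(Rational(-1, 5), Mul(Mul(2, c), Pow(Mul(2, c), -1))) = Mul(Rational(-1, 5), Mul(Mul(2, c), Mul(Rational(1, 2), Pow(c, -1)))) = Mul(Rational(-1, 5), 1) = Rational(-1, 5))
Function('C')(d, s) = Mul(Add(5, d), Add(d, s)) (Function('C')(d, s) = Mul(Add(d, 5), Add(s, d)) = Mul(Add(5, d), Add(d, s)))
Mul(-545, Function('C')(3, Mul(Mul(-2, Add(Mul(-2, 0), 1)), -4))) = Mul(-545, Add(Pow(3, 2), Mul(5, 3), Mul(5, Mul(Mul(-2, Add(Mul(-2, 0), 1)), -4)), Mul(3, Mul(Mul(-2, Add(Mul(-2, 0), 1)), -4)))) = Mul(-545, Add(9, 15, Mul(5, Mul(Mul(-2, Add(0, 1)), -4)), Mul(3, Mul(Mul(-2, Add(0, 1)), -4)))) = Mul(-545, Add(9, 15, Mul(5, Mul(Mul(-2, 1), -4)), Mul(3, Mul(Mul(-2, 1), -4)))) = Mul(-545, Add(9, 15, Mul(5, Mul(-2, -4)), Mul(3, Mul(-2, -4)))) = Mul(-545, Add(9, 15, Mul(5, 8), Mul(3, 8))) = Mul(-545, Add(9, 15, 40, 24)) = Mul(-545, 88) = -47960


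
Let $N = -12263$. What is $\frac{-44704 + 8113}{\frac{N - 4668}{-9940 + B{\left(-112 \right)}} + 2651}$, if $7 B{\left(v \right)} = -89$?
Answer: $- \frac{2549258379}{184811036} \approx -13.794$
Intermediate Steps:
$B{\left(v \right)} = - \frac{89}{7}$ ($B{\left(v \right)} = \frac{1}{7} \left(-89\right) = - \frac{89}{7}$)
$\frac{-44704 + 8113}{\frac{N - 4668}{-9940 + B{\left(-112 \right)}} + 2651} = \frac{-44704 + 8113}{\frac{-12263 - 4668}{-9940 - \frac{89}{7}} + 2651} = - \frac{36591}{- \frac{16931}{- \frac{69669}{7}} + 2651} = - \frac{36591}{\left(-16931\right) \left(- \frac{7}{69669}\right) + 2651} = - \frac{36591}{\frac{118517}{69669} + 2651} = - \frac{36591}{\frac{184811036}{69669}} = \left(-36591\right) \frac{69669}{184811036} = - \frac{2549258379}{184811036}$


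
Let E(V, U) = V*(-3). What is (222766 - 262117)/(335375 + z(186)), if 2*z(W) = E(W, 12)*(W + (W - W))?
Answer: -39351/283481 ≈ -0.13881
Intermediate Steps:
E(V, U) = -3*V
z(W) = -3*W**2/2 (z(W) = ((-3*W)*(W + (W - W)))/2 = ((-3*W)*(W + 0))/2 = ((-3*W)*W)/2 = (-3*W**2)/2 = -3*W**2/2)
(222766 - 262117)/(335375 + z(186)) = (222766 - 262117)/(335375 - 3/2*186**2) = -39351/(335375 - 3/2*34596) = -39351/(335375 - 51894) = -39351/283481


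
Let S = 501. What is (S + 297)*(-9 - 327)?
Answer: -268128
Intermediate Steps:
(S + 297)*(-9 - 327) = (501 + 297)*(-9 - 327) = 798*(-336) = -268128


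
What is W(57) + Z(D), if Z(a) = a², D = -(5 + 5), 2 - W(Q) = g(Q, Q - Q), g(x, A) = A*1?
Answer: 102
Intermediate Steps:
g(x, A) = A
W(Q) = 2 (W(Q) = 2 - (Q - Q) = 2 - 1*0 = 2 + 0 = 2)
D = -10 (D = -1*10 = -10)
W(57) + Z(D) = 2 + (-10)² = 2 + 100 = 102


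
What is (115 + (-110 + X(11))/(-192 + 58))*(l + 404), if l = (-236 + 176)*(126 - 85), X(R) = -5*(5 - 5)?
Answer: -15954560/67 ≈ -2.3813e+5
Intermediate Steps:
X(R) = 0 (X(R) = -5*0 = 0)
l = -2460 (l = -60*41 = -2460)
(115 + (-110 + X(11))/(-192 + 58))*(l + 404) = (115 + (-110 + 0)/(-192 + 58))*(-2460 + 404) = (115 - 110/(-134))*(-2056) = (115 - 110*(-1/134))*(-2056) = (115 + 55/67)*(-2056) = (7760/67)*(-2056) = -15954560/67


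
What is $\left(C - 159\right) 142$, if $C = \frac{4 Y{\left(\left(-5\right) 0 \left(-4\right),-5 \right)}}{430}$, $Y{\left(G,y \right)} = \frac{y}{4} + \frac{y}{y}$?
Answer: $- \frac{4854341}{215} \approx -22578.0$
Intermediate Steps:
$Y{\left(G,y \right)} = 1 + \frac{y}{4}$ ($Y{\left(G,y \right)} = y \frac{1}{4} + 1 = \frac{y}{4} + 1 = 1 + \frac{y}{4}$)
$C = - \frac{1}{430}$ ($C = \frac{4 \left(1 + \frac{1}{4} \left(-5\right)\right)}{430} = 4 \left(1 - \frac{5}{4}\right) \frac{1}{430} = 4 \left(- \frac{1}{4}\right) \frac{1}{430} = \left(-1\right) \frac{1}{430} = - \frac{1}{430} \approx -0.0023256$)
$\left(C - 159\right) 142 = \left(- \frac{1}{430} - 159\right) 142 = \left(- \frac{68371}{430}\right) 142 = - \frac{4854341}{215}$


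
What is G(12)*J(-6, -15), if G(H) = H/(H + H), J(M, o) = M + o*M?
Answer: 42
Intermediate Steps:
J(M, o) = M + M*o
G(H) = ½ (G(H) = H/((2*H)) = (1/(2*H))*H = ½)
G(12)*J(-6, -15) = (-6*(1 - 15))/2 = (-6*(-14))/2 = (½)*84 = 42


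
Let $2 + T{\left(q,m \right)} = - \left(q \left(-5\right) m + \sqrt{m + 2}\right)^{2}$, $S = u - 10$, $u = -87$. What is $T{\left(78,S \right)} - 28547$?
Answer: $-1431137354 - 75660 i \sqrt{95} \approx -1.4311 \cdot 10^{9} - 7.3744 \cdot 10^{5} i$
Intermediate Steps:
$S = -97$ ($S = -87 - 10 = -97$)
$T{\left(q,m \right)} = -2 - \left(\sqrt{2 + m} - 5 m q\right)^{2}$ ($T{\left(q,m \right)} = -2 - \left(q \left(-5\right) m + \sqrt{m + 2}\right)^{2} = -2 - \left(- 5 q m + \sqrt{2 + m}\right)^{2} = -2 - \left(- 5 m q + \sqrt{2 + m}\right)^{2} = -2 - \left(\sqrt{2 + m} - 5 m q\right)^{2}$)
$T{\left(78,S \right)} - 28547 = \left(-2 - \left(- \sqrt{2 - 97} + 5 \left(-97\right) 78\right)^{2}\right) - 28547 = \left(-2 - \left(- \sqrt{-95} - 37830\right)^{2}\right) - 28547 = \left(-2 - \left(- i \sqrt{95} - 37830\right)^{2}\right) - 28547 = \left(-2 - \left(-37830 - i \sqrt{95}\right)^{2}\right) - 28547 = -28549 - \left(-37830 - i \sqrt{95}\right)^{2}$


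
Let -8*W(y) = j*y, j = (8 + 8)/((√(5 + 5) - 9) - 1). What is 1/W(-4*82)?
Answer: -5/328 + √10/656 ≈ -0.010423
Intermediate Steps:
j = 16/(-10 + √10) (j = 16/((√10 - 9) - 1) = 16/((-9 + √10) - 1) = 16/(-10 + √10) ≈ -2.3400)
W(y) = -y*(-16/9 - 8*√10/45)/8 (W(y) = -(-16/9 - 8*√10/45)*y/8 = -y*(-16/9 - 8*√10/45)/8)
1/W(-4*82) = 1/((-4*82)*(10 + √10)/45) = 1/((1/45)*(-328)*(10 + √10)) = 1/(-656/9 - 328*√10/45)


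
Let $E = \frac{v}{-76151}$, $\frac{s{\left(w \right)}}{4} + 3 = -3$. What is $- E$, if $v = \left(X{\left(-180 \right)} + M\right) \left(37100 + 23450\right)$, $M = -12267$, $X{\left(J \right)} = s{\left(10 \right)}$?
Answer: $- \frac{744220050}{76151} \approx -9773.0$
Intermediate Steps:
$s{\left(w \right)} = -24$ ($s{\left(w \right)} = -12 + 4 \left(-3\right) = -12 - 12 = -24$)
$X{\left(J \right)} = -24$
$v = -744220050$ ($v = \left(-24 - 12267\right) \left(37100 + 23450\right) = \left(-12291\right) 60550 = -744220050$)
$E = \frac{744220050}{76151}$ ($E = - \frac{744220050}{-76151} = \left(-744220050\right) \left(- \frac{1}{76151}\right) = \frac{744220050}{76151} \approx 9773.0$)
$- E = \left(-1\right) \frac{744220050}{76151} = - \frac{744220050}{76151}$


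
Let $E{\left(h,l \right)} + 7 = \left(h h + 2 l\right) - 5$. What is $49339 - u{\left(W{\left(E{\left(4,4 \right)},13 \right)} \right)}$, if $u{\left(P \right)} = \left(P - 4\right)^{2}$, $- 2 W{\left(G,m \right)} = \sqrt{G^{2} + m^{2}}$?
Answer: $\frac{196979}{4} - 4 \sqrt{313} \approx 49174.0$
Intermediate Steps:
$E{\left(h,l \right)} = -12 + h^{2} + 2 l$ ($E{\left(h,l \right)} = -7 - \left(5 - 2 l - h h\right) = -7 - \left(5 - h^{2} - 2 l\right) = -7 + \left(-5 + h^{2} + 2 l\right) = -12 + h^{2} + 2 l$)
$W{\left(G,m \right)} = - \frac{\sqrt{G^{2} + m^{2}}}{2}$
$u{\left(P \right)} = \left(-4 + P\right)^{2}$
$49339 - u{\left(W{\left(E{\left(4,4 \right)},13 \right)} \right)} = 49339 - \left(-4 - \frac{\sqrt{\left(-12 + 4^{2} + 2 \cdot 4\right)^{2} + 13^{2}}}{2}\right)^{2} = 49339 - \left(-4 - \frac{\sqrt{\left(-12 + 16 + 8\right)^{2} + 169}}{2}\right)^{2} = 49339 - \left(-4 - \frac{\sqrt{12^{2} + 169}}{2}\right)^{2} = 49339 - \left(-4 - \frac{\sqrt{144 + 169}}{2}\right)^{2} = 49339 - \left(-4 - \frac{\sqrt{313}}{2}\right)^{2}$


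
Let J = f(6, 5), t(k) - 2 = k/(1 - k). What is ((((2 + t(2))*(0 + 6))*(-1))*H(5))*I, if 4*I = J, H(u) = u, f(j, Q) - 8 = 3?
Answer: -165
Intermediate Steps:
f(j, Q) = 11 (f(j, Q) = 8 + 3 = 11)
t(k) = 2 + k/(1 - k)
J = 11
I = 11/4 (I = (¼)*11 = 11/4 ≈ 2.7500)
((((2 + t(2))*(0 + 6))*(-1))*H(5))*I = ((((2 + (-2 + 2)/(-1 + 2))*(0 + 6))*(-1))*5)*(11/4) = ((((2 + 0/1)*6)*(-1))*5)*(11/4) = ((((2 + 1*0)*6)*(-1))*5)*(11/4) = ((((2 + 0)*6)*(-1))*5)*(11/4) = (((2*6)*(-1))*5)*(11/4) = ((12*(-1))*5)*(11/4) = -12*5*(11/4) = -60*11/4 = -165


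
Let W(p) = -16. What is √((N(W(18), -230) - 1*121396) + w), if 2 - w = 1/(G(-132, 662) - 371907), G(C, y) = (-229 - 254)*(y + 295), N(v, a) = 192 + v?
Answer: I*√1041256937774734/92682 ≈ 348.16*I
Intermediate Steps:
G(C, y) = -142485 - 483*y (G(C, y) = -483*(295 + y) = -142485 - 483*y)
w = 1668277/834138 (w = 2 - 1/((-142485 - 483*662) - 371907) = 2 - 1/((-142485 - 319746) - 371907) = 2 - 1/(-462231 - 371907) = 2 - 1/(-834138) = 2 - 1*(-1/834138) = 2 + 1/834138 = 1668277/834138 ≈ 2.0000)
√((N(W(18), -230) - 1*121396) + w) = √(((192 - 16) - 1*121396) + 1668277/834138) = √((176 - 121396) + 1668277/834138) = √(-121220 + 1668277/834138) = √(-101112540083/834138) = I*√1041256937774734/92682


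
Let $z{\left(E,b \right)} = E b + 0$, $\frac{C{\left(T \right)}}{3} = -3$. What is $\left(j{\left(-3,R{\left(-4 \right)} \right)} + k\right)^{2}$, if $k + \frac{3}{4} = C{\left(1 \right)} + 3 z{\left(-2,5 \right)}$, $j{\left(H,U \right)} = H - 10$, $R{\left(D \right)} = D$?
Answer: $\frac{44521}{16} \approx 2782.6$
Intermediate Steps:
$C{\left(T \right)} = -9$ ($C{\left(T \right)} = 3 \left(-3\right) = -9$)
$z{\left(E,b \right)} = E b$
$j{\left(H,U \right)} = -10 + H$
$k = - \frac{159}{4}$ ($k = - \frac{3}{4} + \left(-9 + 3 \left(\left(-2\right) 5\right)\right) = - \frac{3}{4} + \left(-9 + 3 \left(-10\right)\right) = - \frac{3}{4} - 39 = - \frac{159}{4} \approx -39.75$)
$\left(j{\left(-3,R{\left(-4 \right)} \right)} + k\right)^{2} = \left(\left(-10 - 3\right) - \frac{159}{4}\right)^{2} = \left(-13 - \frac{159}{4}\right)^{2} = \left(- \frac{211}{4}\right)^{2} = \frac{44521}{16}$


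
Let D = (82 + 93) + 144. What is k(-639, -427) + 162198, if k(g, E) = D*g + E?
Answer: -42070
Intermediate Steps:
D = 319 (D = 175 + 144 = 319)
k(g, E) = E + 319*g (k(g, E) = 319*g + E = E + 319*g)
k(-639, -427) + 162198 = (-427 + 319*(-639)) + 162198 = (-427 - 203841) + 162198 = -204268 + 162198 = -42070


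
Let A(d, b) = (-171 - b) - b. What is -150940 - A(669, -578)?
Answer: -151925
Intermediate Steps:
A(d, b) = -171 - 2*b
-150940 - A(669, -578) = -150940 - (-171 - 2*(-578)) = -150940 - (-171 + 1156) = -150940 - 1*985 = -150940 - 985 = -151925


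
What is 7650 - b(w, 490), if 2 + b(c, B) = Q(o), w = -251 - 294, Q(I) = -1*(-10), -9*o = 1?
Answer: 7642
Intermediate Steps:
o = -⅑ (o = -⅑*1 = -⅑ ≈ -0.11111)
Q(I) = 10
w = -545
b(c, B) = 8 (b(c, B) = -2 + 10 = 8)
7650 - b(w, 490) = 7650 - 1*8 = 7650 - 8 = 7642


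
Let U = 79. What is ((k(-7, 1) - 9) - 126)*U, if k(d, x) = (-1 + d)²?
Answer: -5609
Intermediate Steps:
((k(-7, 1) - 9) - 126)*U = (((-1 - 7)² - 9) - 126)*79 = (((-8)² - 9) - 126)*79 = ((64 - 9) - 126)*79 = (55 - 126)*79 = -71*79 = -5609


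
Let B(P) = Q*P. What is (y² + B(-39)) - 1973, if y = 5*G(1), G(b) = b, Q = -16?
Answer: -1324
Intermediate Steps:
B(P) = -16*P
y = 5 (y = 5*1 = 5)
(y² + B(-39)) - 1973 = (5² - 16*(-39)) - 1973 = (25 + 624) - 1973 = 649 - 1973 = -1324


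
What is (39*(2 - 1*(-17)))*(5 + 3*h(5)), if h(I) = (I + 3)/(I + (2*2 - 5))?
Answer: 8151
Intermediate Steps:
h(I) = (3 + I)/(-1 + I) (h(I) = (3 + I)/(I + (4 - 5)) = (3 + I)/(I - 1) = (3 + I)/(-1 + I))
(39*(2 - 1*(-17)))*(5 + 3*h(5)) = (39*(2 - 1*(-17)))*(5 + 3*((3 + 5)/(-1 + 5))) = (39*(2 + 17))*(5 + 3*(8/4)) = (39*19)*(5 + 3*((¼)*8)) = 741*(5 + 3*2) = 741*(5 + 6) = 741*11 = 8151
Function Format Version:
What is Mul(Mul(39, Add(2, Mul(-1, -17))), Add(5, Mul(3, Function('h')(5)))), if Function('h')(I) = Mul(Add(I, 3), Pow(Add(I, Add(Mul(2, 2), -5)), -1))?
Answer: 8151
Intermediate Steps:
Function('h')(I) = Mul(Pow(Add(-1, I), -1), Add(3, I)) (Function('h')(I) = Mul(Add(3, I), Pow(Add(I, Add(4, -5)), -1)) = Mul(Add(3, I), Pow(Add(I, -1), -1)) = Mul(Add(3, I), Pow(Add(-1, I), -1)) = Mul(Pow(Add(-1, I), -1), Add(3, I)))
Mul(Mul(39, Add(2, Mul(-1, -17))), Add(5, Mul(3, Function('h')(5)))) = Mul(Mul(39, Add(2, Mul(-1, -17))), Add(5, Mul(3, Mul(Pow(Add(-1, 5), -1), Add(3, 5))))) = Mul(Mul(39, Add(2, 17)), Add(5, Mul(3, Mul(Pow(4, -1), 8)))) = Mul(Mul(39, 19), Add(5, Mul(3, Mul(Rational(1, 4), 8)))) = Mul(741, Add(5, Mul(3, 2))) = Mul(741, Add(5, 6)) = Mul(741, 11) = 8151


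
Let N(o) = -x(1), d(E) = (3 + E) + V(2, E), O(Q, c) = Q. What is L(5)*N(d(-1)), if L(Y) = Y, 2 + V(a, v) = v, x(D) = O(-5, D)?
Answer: 25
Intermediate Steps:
x(D) = -5
V(a, v) = -2 + v
d(E) = 1 + 2*E (d(E) = (3 + E) + (-2 + E) = 1 + 2*E)
N(o) = 5 (N(o) = -1*(-5) = 5)
L(5)*N(d(-1)) = 5*5 = 25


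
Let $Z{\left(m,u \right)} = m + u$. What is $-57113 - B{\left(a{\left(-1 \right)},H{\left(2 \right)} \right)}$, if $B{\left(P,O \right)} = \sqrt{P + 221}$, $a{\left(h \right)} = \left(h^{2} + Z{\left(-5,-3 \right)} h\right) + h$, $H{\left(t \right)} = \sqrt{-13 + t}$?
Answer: $-57113 - \sqrt{229} \approx -57128.0$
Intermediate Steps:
$a{\left(h \right)} = h^{2} - 7 h$ ($a{\left(h \right)} = \left(h^{2} + \left(-5 - 3\right) h\right) + h = \left(h^{2} - 8 h\right) + h = h^{2} - 7 h$)
$B{\left(P,O \right)} = \sqrt{221 + P}$
$-57113 - B{\left(a{\left(-1 \right)},H{\left(2 \right)} \right)} = -57113 - \sqrt{221 - \left(-7 - 1\right)} = -57113 - \sqrt{221 - -8} = -57113 - \sqrt{221 + 8} = -57113 - \sqrt{229}$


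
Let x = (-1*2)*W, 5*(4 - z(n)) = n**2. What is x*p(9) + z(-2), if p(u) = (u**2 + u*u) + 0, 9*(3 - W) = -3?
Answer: -5384/5 ≈ -1076.8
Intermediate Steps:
W = 10/3 (W = 3 - 1/9*(-3) = 3 + 1/3 = 10/3 ≈ 3.3333)
p(u) = 2*u**2 (p(u) = (u**2 + u**2) + 0 = 2*u**2 + 0 = 2*u**2)
z(n) = 4 - n**2/5
x = -20/3 (x = -1*2*(10/3) = -2*10/3 = -20/3 ≈ -6.6667)
x*p(9) + z(-2) = -40*9**2/3 + (4 - 1/5*(-2)**2) = -40*81/3 + (4 - 1/5*4) = -20/3*162 + (4 - 4/5) = -1080 + 16/5 = -5384/5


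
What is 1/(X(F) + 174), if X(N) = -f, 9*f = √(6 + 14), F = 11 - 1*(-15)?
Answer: 7047/1226168 + 9*√5/1226168 ≈ 0.0057636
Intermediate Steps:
F = 26 (F = 11 + 15 = 26)
f = 2*√5/9 (f = √(6 + 14)/9 = √20/9 = (2*√5)/9 = 2*√5/9 ≈ 0.49690)
X(N) = -2*√5/9
1/(X(F) + 174) = 1/(-2*√5/9 + 174) = 1/(174 - 2*√5/9)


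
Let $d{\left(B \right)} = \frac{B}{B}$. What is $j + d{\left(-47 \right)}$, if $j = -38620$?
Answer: $-38619$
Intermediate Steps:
$d{\left(B \right)} = 1$
$j + d{\left(-47 \right)} = -38620 + 1 = -38619$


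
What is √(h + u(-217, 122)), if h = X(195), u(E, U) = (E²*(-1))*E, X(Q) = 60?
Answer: √10218373 ≈ 3196.6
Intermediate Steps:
u(E, U) = -E³ (u(E, U) = (-E²)*E = -E³)
h = 60
√(h + u(-217, 122)) = √(60 - 1*(-217)³) = √(60 - 1*(-10218313)) = √(60 + 10218313) = √10218373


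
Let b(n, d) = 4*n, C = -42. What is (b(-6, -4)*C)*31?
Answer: 31248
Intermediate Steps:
(b(-6, -4)*C)*31 = ((4*(-6))*(-42))*31 = -24*(-42)*31 = 1008*31 = 31248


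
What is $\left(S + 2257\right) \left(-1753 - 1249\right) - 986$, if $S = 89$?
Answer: $-7043678$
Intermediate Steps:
$\left(S + 2257\right) \left(-1753 - 1249\right) - 986 = \left(89 + 2257\right) \left(-1753 - 1249\right) - 986 = 2346 \left(-3002\right) - 986 = -7042692 - 986 = -7043678$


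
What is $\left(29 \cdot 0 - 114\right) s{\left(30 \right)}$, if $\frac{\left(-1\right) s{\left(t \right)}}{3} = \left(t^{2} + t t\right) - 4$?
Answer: $614232$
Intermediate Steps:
$s{\left(t \right)} = 12 - 6 t^{2}$ ($s{\left(t \right)} = - 3 \left(\left(t^{2} + t t\right) - 4\right) = - 3 \left(\left(t^{2} + t^{2}\right) - 4\right) = - 3 \left(2 t^{2} - 4\right) = - 3 \left(-4 + 2 t^{2}\right) = 12 - 6 t^{2}$)
$\left(29 \cdot 0 - 114\right) s{\left(30 \right)} = \left(29 \cdot 0 - 114\right) \left(12 - 6 \cdot 30^{2}\right) = \left(0 - 114\right) \left(12 - 5400\right) = - 114 \left(12 - 5400\right) = \left(-114\right) \left(-5388\right) = 614232$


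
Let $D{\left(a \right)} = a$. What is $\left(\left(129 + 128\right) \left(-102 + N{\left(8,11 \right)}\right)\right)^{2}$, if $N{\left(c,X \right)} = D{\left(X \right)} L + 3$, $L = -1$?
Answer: $799192900$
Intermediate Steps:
$N{\left(c,X \right)} = 3 - X$ ($N{\left(c,X \right)} = X \left(-1\right) + 3 = - X + 3 = 3 - X$)
$\left(\left(129 + 128\right) \left(-102 + N{\left(8,11 \right)}\right)\right)^{2} = \left(\left(129 + 128\right) \left(-102 + \left(3 - 11\right)\right)\right)^{2} = \left(257 \left(-102 + \left(3 - 11\right)\right)\right)^{2} = \left(257 \left(-102 - 8\right)\right)^{2} = \left(257 \left(-110\right)\right)^{2} = \left(-28270\right)^{2} = 799192900$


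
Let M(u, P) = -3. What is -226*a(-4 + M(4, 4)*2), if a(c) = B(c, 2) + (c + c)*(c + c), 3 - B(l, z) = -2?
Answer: -91530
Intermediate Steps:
B(l, z) = 5 (B(l, z) = 3 - 1*(-2) = 3 + 2 = 5)
a(c) = 5 + 4*c**2 (a(c) = 5 + (c + c)*(c + c) = 5 + (2*c)*(2*c) = 5 + 4*c**2)
-226*a(-4 + M(4, 4)*2) = -226*(5 + 4*(-4 - 3*2)**2) = -226*(5 + 4*(-4 - 6)**2) = -226*(5 + 4*(-10)**2) = -226*(5 + 4*100) = -226*(5 + 400) = -226*405 = -91530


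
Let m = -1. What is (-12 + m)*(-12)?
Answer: 156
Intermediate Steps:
(-12 + m)*(-12) = (-12 - 1)*(-12) = -13*(-12) = 156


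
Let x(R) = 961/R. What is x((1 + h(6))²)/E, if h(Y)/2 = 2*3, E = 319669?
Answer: 961/54024061 ≈ 1.7788e-5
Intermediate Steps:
h(Y) = 12 (h(Y) = 2*(2*3) = 2*6 = 12)
x((1 + h(6))²)/E = (961/((1 + 12)²))/319669 = (961/(13²))*(1/319669) = (961/169)*(1/319669) = 961/54024061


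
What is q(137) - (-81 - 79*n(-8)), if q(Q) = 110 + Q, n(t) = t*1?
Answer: -304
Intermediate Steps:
n(t) = t
q(137) - (-81 - 79*n(-8)) = (110 + 137) - (-81 - 79*(-8)) = 247 - (-81 + 632) = 247 - 1*551 = 247 - 551 = -304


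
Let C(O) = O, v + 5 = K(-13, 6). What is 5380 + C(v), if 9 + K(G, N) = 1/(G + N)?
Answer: 37561/7 ≈ 5365.9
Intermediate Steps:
K(G, N) = -9 + 1/(G + N)
v = -99/7 (v = -5 + (1 - 9*(-13) - 9*6)/(-13 + 6) = -5 + (1 + 117 - 54)/(-7) = -5 - 1/7*64 = -5 - 64/7 = -99/7 ≈ -14.143)
5380 + C(v) = 5380 - 99/7 = 37561/7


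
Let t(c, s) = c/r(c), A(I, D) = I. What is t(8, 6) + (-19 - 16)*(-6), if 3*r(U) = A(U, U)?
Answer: 213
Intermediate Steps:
r(U) = U/3
t(c, s) = 3 (t(c, s) = c/((c/3)) = c*(3/c) = 3)
t(8, 6) + (-19 - 16)*(-6) = 3 + (-19 - 16)*(-6) = 3 - 35*(-6) = 3 + 210 = 213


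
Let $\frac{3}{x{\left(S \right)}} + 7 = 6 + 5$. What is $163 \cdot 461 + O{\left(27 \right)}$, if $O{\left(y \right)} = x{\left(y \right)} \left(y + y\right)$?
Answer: $\frac{150367}{2} \approx 75184.0$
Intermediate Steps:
$x{\left(S \right)} = \frac{3}{4}$ ($x{\left(S \right)} = \frac{3}{-7 + \left(6 + 5\right)} = \frac{3}{-7 + 11} = \frac{3}{4}$)
$O{\left(y \right)} = \frac{3 y}{2}$ ($O{\left(y \right)} = \frac{3 \left(y + y\right)}{4} = \frac{3 \cdot 2 y}{4} = \frac{3 y}{2}$)
$163 \cdot 461 + O{\left(27 \right)} = 163 \cdot 461 + \frac{3}{2} \cdot 27 = 75143 + \frac{81}{2} = \frac{150367}{2}$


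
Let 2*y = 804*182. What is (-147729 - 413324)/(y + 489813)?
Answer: -561053/562977 ≈ -0.99658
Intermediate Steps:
y = 73164 (y = (804*182)/2 = (½)*146328 = 73164)
(-147729 - 413324)/(y + 489813) = (-147729 - 413324)/(73164 + 489813) = -561053/562977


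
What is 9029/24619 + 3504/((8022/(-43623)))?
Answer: -12799539515/671747 ≈ -19054.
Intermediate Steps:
9029/24619 + 3504/((8022/(-43623))) = 9029*(1/24619) + 3504/((8022*(-1/43623))) = 9029/24619 + 3504/(-2674/14541) = 9029/24619 + 3504*(-14541/2674) = 9029/24619 - 25475832/1337 = -12799539515/671747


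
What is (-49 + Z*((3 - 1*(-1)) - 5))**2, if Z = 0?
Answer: 2401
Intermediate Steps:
(-49 + Z*((3 - 1*(-1)) - 5))**2 = (-49 + 0*((3 - 1*(-1)) - 5))**2 = (-49 + 0*((3 + 1) - 5))**2 = (-49 + 0*(4 - 5))**2 = (-49 + 0*(-1))**2 = (-49 + 0)**2 = (-49)**2 = 2401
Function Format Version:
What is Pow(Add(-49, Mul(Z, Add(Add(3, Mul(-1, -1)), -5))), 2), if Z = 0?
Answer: 2401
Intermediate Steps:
Pow(Add(-49, Mul(Z, Add(Add(3, Mul(-1, -1)), -5))), 2) = Pow(Add(-49, Mul(0, Add(Add(3, Mul(-1, -1)), -5))), 2) = Pow(Add(-49, Mul(0, Add(Add(3, 1), -5))), 2) = Pow(Add(-49, Mul(0, Add(4, -5))), 2) = Pow(Add(-49, Mul(0, -1)), 2) = Pow(Add(-49, 0), 2) = Pow(-49, 2) = 2401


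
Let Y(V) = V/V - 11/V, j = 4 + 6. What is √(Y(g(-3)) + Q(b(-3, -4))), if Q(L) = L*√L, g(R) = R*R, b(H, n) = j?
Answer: √(-2 + 90*√10)/3 ≈ 5.6036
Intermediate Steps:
j = 10
b(H, n) = 10
g(R) = R²
Q(L) = L^(3/2)
Y(V) = 1 - 11/V
√(Y(g(-3)) + Q(b(-3, -4))) = √((-11 + (-3)²)/((-3)²) + 10^(3/2)) = √((-11 + 9)/9 + 10*√10) = √((⅑)*(-2) + 10*√10) = √(-2/9 + 10*√10)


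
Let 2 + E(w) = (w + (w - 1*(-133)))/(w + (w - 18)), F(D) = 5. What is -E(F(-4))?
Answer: 159/8 ≈ 19.875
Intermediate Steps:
E(w) = -2 + (133 + 2*w)/(-18 + 2*w) (E(w) = -2 + (w + (w - 1*(-133)))/(w + (w - 18)) = -2 + (w + (w + 133))/(w + (-18 + w)) = -2 + (w + (133 + w))/(-18 + 2*w) = -2 + (133 + 2*w)/(-18 + 2*w))
-E(F(-4)) = -(169/2 - 1*5)/(-9 + 5) = -(169/2 - 5)/(-4) = -(-1)*159/(4*2) = -1*(-159/8) = 159/8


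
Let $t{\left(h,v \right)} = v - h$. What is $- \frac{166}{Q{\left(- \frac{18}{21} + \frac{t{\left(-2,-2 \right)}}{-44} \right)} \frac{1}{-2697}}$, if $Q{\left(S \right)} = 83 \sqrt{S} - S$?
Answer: $\frac{3133914}{48229} - \frac{43352477 i \sqrt{42}}{48229} \approx 64.98 - 5825.5 i$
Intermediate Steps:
$Q{\left(S \right)} = - S + 83 \sqrt{S}$
$- \frac{166}{Q{\left(- \frac{18}{21} + \frac{t{\left(-2,-2 \right)}}{-44} \right)} \frac{1}{-2697}} = - \frac{166}{\left(- (- \frac{18}{21} + \frac{-2 - -2}{-44}) + 83 \sqrt{- \frac{18}{21} + \frac{-2 - -2}{-44}}\right) \frac{1}{-2697}} = - \frac{166}{\left(- (\left(-18\right) \frac{1}{21} + \left(-2 + 2\right) \left(- \frac{1}{44}\right)) + 83 \sqrt{\left(-18\right) \frac{1}{21} + \left(-2 + 2\right) \left(- \frac{1}{44}\right)}\right) \left(- \frac{1}{2697}\right)} = - \frac{166}{\left(- (- \frac{6}{7} + 0 \left(- \frac{1}{44}\right)) + 83 \sqrt{- \frac{6}{7} + 0 \left(- \frac{1}{44}\right)}\right) \left(- \frac{1}{2697}\right)} = - \frac{166}{\left(- (- \frac{6}{7} + 0) + 83 \sqrt{- \frac{6}{7} + 0}\right) \left(- \frac{1}{2697}\right)} = - \frac{166}{\left(\left(-1\right) \left(- \frac{6}{7}\right) + 83 \sqrt{- \frac{6}{7}}\right) \left(- \frac{1}{2697}\right)} = - \frac{166}{\left(\frac{6}{7} + 83 \frac{i \sqrt{42}}{7}\right) \left(- \frac{1}{2697}\right)} = - \frac{166}{\left(\frac{6}{7} + \frac{83 i \sqrt{42}}{7}\right) \left(- \frac{1}{2697}\right)} = - \frac{166}{- \frac{2}{6293} - \frac{83 i \sqrt{42}}{18879}}$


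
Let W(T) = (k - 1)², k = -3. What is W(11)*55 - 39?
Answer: 841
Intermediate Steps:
W(T) = 16 (W(T) = (-3 - 1)² = (-4)² = 16)
W(11)*55 - 39 = 16*55 - 39 = 880 - 39 = 841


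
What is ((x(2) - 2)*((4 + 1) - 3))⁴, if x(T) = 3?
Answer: 16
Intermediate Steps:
((x(2) - 2)*((4 + 1) - 3))⁴ = ((3 - 2)*((4 + 1) - 3))⁴ = (1*(5 - 3))⁴ = (1*2)⁴ = 2⁴ = 16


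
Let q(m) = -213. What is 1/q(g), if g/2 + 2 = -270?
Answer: -1/213 ≈ -0.0046948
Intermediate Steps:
g = -544 (g = -4 + 2*(-270) = -4 - 540 = -544)
1/q(g) = 1/(-213) = -1/213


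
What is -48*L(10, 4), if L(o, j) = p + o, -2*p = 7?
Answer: -312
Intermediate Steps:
p = -7/2 (p = -1/2*7 = -7/2 ≈ -3.5000)
L(o, j) = -7/2 + o
-48*L(10, 4) = -48*(-7/2 + 10) = -48*13/2 = -312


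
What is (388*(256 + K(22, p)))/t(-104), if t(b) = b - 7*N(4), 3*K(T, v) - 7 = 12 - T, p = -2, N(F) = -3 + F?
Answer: -32980/37 ≈ -891.35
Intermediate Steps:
K(T, v) = 19/3 - T/3 (K(T, v) = 7/3 + (12 - T)/3 = 7/3 + (4 - T/3) = 19/3 - T/3)
t(b) = -7 + b (t(b) = b - 7*(-3 + 4) = b - 7*1 = b - 7 = -7 + b)
(388*(256 + K(22, p)))/t(-104) = (388*(256 + (19/3 - ⅓*22)))/(-7 - 104) = (388*(256 + (19/3 - 22/3)))/(-111) = (388*(256 - 1))*(-1/111) = (388*255)*(-1/111) = 98940*(-1/111) = -32980/37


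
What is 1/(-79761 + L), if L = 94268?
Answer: 1/14507 ≈ 6.8932e-5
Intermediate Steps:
1/(-79761 + L) = 1/(-79761 + 94268) = 1/14507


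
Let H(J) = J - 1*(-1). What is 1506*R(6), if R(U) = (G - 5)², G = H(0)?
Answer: 24096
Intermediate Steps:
H(J) = 1 + J (H(J) = J + 1 = 1 + J)
G = 1 (G = 1 + 0 = 1)
R(U) = 16 (R(U) = (1 - 5)² = (-4)² = 16)
1506*R(6) = 1506*16 = 24096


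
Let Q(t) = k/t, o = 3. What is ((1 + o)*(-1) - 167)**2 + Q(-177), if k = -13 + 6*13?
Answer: 5175592/177 ≈ 29241.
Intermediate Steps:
k = 65 (k = -13 + 78 = 65)
Q(t) = 65/t
((1 + o)*(-1) - 167)**2 + Q(-177) = ((1 + 3)*(-1) - 167)**2 + 65/(-177) = (4*(-1) - 167)**2 + 65*(-1/177) = (-4 - 167)**2 - 65/177 = (-171)**2 - 65/177 = 29241 - 65/177 = 5175592/177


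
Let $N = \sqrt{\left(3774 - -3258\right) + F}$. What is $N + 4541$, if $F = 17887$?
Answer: $4541 + \sqrt{24919} \approx 4698.9$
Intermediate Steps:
$N = \sqrt{24919}$ ($N = \sqrt{\left(3774 - -3258\right) + 17887} = \sqrt{\left(3774 + 3258\right) + 17887} = \sqrt{7032 + 17887} = \sqrt{24919} \approx 157.86$)
$N + 4541 = \sqrt{24919} + 4541 = 4541 + \sqrt{24919}$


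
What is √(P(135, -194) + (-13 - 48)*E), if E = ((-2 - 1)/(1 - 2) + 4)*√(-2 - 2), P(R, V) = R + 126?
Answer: √(261 - 854*I) ≈ 24.021 - 17.776*I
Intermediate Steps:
P(R, V) = 126 + R
E = 14*I (E = (-3/(-1) + 4)*√(-4) = (-3*(-1) + 4)*(2*I) = (3 + 4)*(2*I) = 7*(2*I) = 14*I ≈ 14.0*I)
√(P(135, -194) + (-13 - 48)*E) = √((126 + 135) + (-13 - 48)*(14*I)) = √(261 - 854*I)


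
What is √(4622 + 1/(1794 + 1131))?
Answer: √175751563/195 ≈ 67.985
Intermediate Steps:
√(4622 + 1/(1794 + 1131)) = √(4622 + 1/2925) = √(13519351/2925) = √175751563/195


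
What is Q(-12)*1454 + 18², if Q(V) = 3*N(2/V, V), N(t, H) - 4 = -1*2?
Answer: 9048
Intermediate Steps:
N(t, H) = 2 (N(t, H) = 4 - 1*2 = 4 - 2 = 2)
Q(V) = 6 (Q(V) = 3*2 = 6)
Q(-12)*1454 + 18² = 6*1454 + 18² = 8724 + 324 = 9048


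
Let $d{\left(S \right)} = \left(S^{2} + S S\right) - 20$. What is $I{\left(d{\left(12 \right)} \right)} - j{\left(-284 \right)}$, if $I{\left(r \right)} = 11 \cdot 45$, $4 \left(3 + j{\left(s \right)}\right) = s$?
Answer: $569$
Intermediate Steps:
$j{\left(s \right)} = -3 + \frac{s}{4}$
$d{\left(S \right)} = -20 + 2 S^{2}$ ($d{\left(S \right)} = \left(S^{2} + S^{2}\right) - 20 = 2 S^{2} - 20 = -20 + 2 S^{2}$)
$I{\left(r \right)} = 495$
$I{\left(d{\left(12 \right)} \right)} - j{\left(-284 \right)} = 495 - \left(-3 + \frac{1}{4} \left(-284\right)\right) = 495 - \left(-3 - 71\right) = 495 - -74 = 495 + 74 = 569$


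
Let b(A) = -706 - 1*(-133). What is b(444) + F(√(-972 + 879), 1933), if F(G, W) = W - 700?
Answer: 660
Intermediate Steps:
b(A) = -573 (b(A) = -706 + 133 = -573)
F(G, W) = -700 + W
b(444) + F(√(-972 + 879), 1933) = -573 + (-700 + 1933) = -573 + 1233 = 660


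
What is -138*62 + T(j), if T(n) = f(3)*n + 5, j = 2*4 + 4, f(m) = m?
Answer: -8515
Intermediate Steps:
j = 12 (j = 8 + 4 = 12)
T(n) = 5 + 3*n (T(n) = 3*n + 5 = 5 + 3*n)
-138*62 + T(j) = -138*62 + (5 + 3*12) = -8556 + (5 + 36) = -8556 + 41 = -8515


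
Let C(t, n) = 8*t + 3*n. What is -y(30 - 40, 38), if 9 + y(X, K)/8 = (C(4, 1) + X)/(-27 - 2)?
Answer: 2288/29 ≈ 78.896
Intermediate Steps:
C(t, n) = 3*n + 8*t
y(X, K) = -2368/29 - 8*X/29 (y(X, K) = -72 + 8*(((3*1 + 8*4) + X)/(-27 - 2)) = -72 + 8*(((3 + 32) + X)/(-29)) = -72 + 8*((35 + X)*(-1/29)) = -72 + 8*(-35/29 - X/29) = -72 + (-280/29 - 8*X/29) = -2368/29 - 8*X/29)
-y(30 - 40, 38) = -(-2368/29 - 8*(30 - 40)/29) = -(-2368/29 - 8/29*(-10)) = -(-2368/29 + 80/29) = -1*(-2288/29) = 2288/29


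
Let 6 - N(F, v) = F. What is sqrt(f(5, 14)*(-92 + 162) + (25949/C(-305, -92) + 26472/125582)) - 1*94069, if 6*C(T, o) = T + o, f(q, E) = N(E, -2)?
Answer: -94069 + I*sqrt(591557595465300314)/24928027 ≈ -94069.0 + 30.854*I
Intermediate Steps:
N(F, v) = 6 - F
f(q, E) = 6 - E
C(T, o) = T/6 + o/6 (C(T, o) = (T + o)/6 = T/6 + o/6)
sqrt(f(5, 14)*(-92 + 162) + (25949/C(-305, -92) + 26472/125582)) - 1*94069 = sqrt((6 - 1*14)*(-92 + 162) + (25949/((1/6)*(-305) + (1/6)*(-92)) + 26472/125582)) - 1*94069 = sqrt((6 - 14)*70 + (25949/(-305/6 - 46/3) + 26472*(1/125582))) - 94069 = sqrt(-8*70 + (25949/(-397/6) + 13236/62791)) - 94069 = sqrt(-560 + (25949*(-6/397) + 13236/62791)) - 94069 = sqrt(-560 + (-155694/397 + 13236/62791)) - 94069 = sqrt(-560 - 9770927262/24928027) - 94069 = sqrt(-23730622382/24928027) - 94069 = I*sqrt(591557595465300314)/24928027 - 94069 = -94069 + I*sqrt(591557595465300314)/24928027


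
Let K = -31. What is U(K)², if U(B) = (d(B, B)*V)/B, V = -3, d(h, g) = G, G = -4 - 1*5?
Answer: 729/961 ≈ 0.75858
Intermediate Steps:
G = -9 (G = -4 - 5 = -9)
d(h, g) = -9
U(B) = 27/B (U(B) = (-9*(-3))/B = 27/B)
U(K)² = (27/(-31))² = (27*(-1/31))² = (-27/31)² = 729/961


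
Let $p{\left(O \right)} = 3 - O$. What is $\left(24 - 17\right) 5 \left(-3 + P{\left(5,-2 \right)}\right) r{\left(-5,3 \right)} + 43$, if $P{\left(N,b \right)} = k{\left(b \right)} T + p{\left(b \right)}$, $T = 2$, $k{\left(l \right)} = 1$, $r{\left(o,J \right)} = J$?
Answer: $463$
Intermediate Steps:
$P{\left(N,b \right)} = 5 - b$ ($P{\left(N,b \right)} = 1 \cdot 2 - \left(-3 + b\right) = 2 - \left(-3 + b\right) = 5 - b$)
$\left(24 - 17\right) 5 \left(-3 + P{\left(5,-2 \right)}\right) r{\left(-5,3 \right)} + 43 = \left(24 - 17\right) 5 \left(-3 + \left(5 - -2\right)\right) 3 + 43 = 7 \cdot 5 \left(-3 + \left(5 + 2\right)\right) 3 + 43 = 7 \cdot 5 \left(-3 + 7\right) 3 + 43 = 7 \cdot 5 \cdot 4 \cdot 3 + 43 = 7 \cdot 20 \cdot 3 + 43 = 7 \cdot 60 + 43 = 420 + 43 = 463$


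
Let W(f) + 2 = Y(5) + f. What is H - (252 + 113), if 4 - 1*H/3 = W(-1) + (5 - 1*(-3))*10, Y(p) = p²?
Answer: -659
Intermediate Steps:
W(f) = 23 + f (W(f) = -2 + (5² + f) = -2 + (25 + f) = 23 + f)
H = -294 (H = 12 - 3*((23 - 1) + (5 - 1*(-3))*10) = 12 - 3*(22 + (5 + 3)*10) = 12 - 3*(22 + 8*10) = 12 - 3*(22 + 80) = 12 - 3*102 = 12 - 306 = -294)
H - (252 + 113) = -294 - (252 + 113) = -294 - 1*365 = -294 - 365 = -659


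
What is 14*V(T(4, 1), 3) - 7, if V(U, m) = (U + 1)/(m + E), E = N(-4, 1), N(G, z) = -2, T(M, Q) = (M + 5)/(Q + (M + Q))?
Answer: 28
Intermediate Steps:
T(M, Q) = (5 + M)/(M + 2*Q)
E = -2
V(U, m) = (1 + U)/(-2 + m) (V(U, m) = (U + 1)/(m - 2) = (1 + U)/(-2 + m))
14*V(T(4, 1), 3) - 7 = 14*((1 + (5 + 4)/(4 + 2*1))/(-2 + 3)) - 7 = 14*((1 + 9/(4 + 2))/1) - 7 = 14*(1*(1 + 9/6)) - 7 = 14*(1*(1 + (⅙)*9)) - 7 = 14*(1*(1 + 3/2)) - 7 = 14*(1*(5/2)) - 7 = 14*(5/2) - 7 = 35 - 7 = 28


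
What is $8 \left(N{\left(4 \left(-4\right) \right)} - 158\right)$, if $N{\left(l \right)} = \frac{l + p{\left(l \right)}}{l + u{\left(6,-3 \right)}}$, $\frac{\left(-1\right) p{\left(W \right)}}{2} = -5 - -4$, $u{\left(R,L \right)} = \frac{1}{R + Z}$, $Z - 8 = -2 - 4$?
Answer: $- \frac{159632}{127} \approx -1256.9$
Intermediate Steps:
$Z = 2$ ($Z = 8 - 6 = 2$)
$u{\left(R,L \right)} = \frac{1}{2 + R}$ ($u{\left(R,L \right)} = \frac{1}{R + 2} = \frac{1}{2 + R}$)
$p{\left(W \right)} = 2$ ($p{\left(W \right)} = - 2 \left(-5 - -4\right) = - 2 \left(-5 + 4\right) = \left(-2\right) \left(-1\right) = 2$)
$N{\left(l \right)} = \frac{2 + l}{\frac{1}{8} + l}$ ($N{\left(l \right)} = \frac{l + 2}{l + \frac{1}{2 + 6}} = \frac{2 + l}{l + \frac{1}{8}} = \frac{2 + l}{\frac{1}{8} + l}$)
$8 \left(N{\left(4 \left(-4\right) \right)} - 158\right) = 8 \left(\frac{8 \left(2 + 4 \left(-4\right)\right)}{1 + 8 \cdot 4 \left(-4\right)} - 158\right) = 8 \left(\frac{8 \left(2 - 16\right)}{1 + 8 \left(-16\right)} - 158\right) = 8 \left(8 \frac{1}{1 - 128} \left(-14\right) - 158\right) = 8 \left(8 \frac{1}{-127} \left(-14\right) - 158\right) = 8 \left(8 \left(- \frac{1}{127}\right) \left(-14\right) - 158\right) = 8 \left(\frac{112}{127} - 158\right) = 8 \left(- \frac{19954}{127}\right) = - \frac{159632}{127}$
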